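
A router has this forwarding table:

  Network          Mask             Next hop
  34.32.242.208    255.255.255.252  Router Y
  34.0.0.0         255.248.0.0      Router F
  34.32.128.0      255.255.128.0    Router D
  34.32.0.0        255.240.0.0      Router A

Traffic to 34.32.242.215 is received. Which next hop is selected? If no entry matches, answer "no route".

Routes whose prefix contains 34.32.242.215:
  34.32.0.0/12 (34.32.0.0 - 34.47.255.255) -> Router A
  34.32.128.0/17 (34.32.128.0 - 34.32.255.255) -> Router D
More-specific entries that do NOT match:
  34.32.242.208/30 (34.32.242.208 - 34.32.242.211) does not contain 34.32.242.215
Longest matching prefix is /17 -> next hop Router D.

Router D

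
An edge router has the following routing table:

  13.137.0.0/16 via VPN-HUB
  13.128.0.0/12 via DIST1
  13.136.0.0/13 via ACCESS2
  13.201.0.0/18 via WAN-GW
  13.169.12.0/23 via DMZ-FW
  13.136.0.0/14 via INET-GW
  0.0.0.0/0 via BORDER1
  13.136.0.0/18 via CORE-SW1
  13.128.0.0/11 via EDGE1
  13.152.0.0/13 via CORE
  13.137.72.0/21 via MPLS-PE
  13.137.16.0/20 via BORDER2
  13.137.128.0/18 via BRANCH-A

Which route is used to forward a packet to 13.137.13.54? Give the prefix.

13.137.0.0/16

Entries matching 13.137.13.54:
  0.0.0.0/0 (default, matches everything)
  13.128.0.0/11 (13.128.0.0 - 13.159.255.255)
  13.128.0.0/12 (13.128.0.0 - 13.143.255.255)
  13.136.0.0/13 (13.136.0.0 - 13.143.255.255)
  13.136.0.0/14 (13.136.0.0 - 13.139.255.255)
  13.137.0.0/16 (13.137.0.0 - 13.137.255.255)
Most specific is 13.137.0.0/16.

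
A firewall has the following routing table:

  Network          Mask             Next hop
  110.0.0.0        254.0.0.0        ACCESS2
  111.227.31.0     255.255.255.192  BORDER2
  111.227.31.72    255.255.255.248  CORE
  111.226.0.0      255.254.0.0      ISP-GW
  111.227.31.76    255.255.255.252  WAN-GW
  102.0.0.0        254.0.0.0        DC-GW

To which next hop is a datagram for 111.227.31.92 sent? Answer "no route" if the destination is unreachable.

ISP-GW

Routes whose prefix contains 111.227.31.92:
  110.0.0.0/7 (110.0.0.0 - 111.255.255.255) -> ACCESS2
  111.226.0.0/15 (111.226.0.0 - 111.227.255.255) -> ISP-GW
More-specific entries that do NOT match:
  111.227.31.76/30 (111.227.31.76 - 111.227.31.79) does not contain 111.227.31.92
  111.227.31.72/29 (111.227.31.72 - 111.227.31.79) does not contain 111.227.31.92
  111.227.31.0/26 (111.227.31.0 - 111.227.31.63) does not contain 111.227.31.92
Longest matching prefix is /15 -> next hop ISP-GW.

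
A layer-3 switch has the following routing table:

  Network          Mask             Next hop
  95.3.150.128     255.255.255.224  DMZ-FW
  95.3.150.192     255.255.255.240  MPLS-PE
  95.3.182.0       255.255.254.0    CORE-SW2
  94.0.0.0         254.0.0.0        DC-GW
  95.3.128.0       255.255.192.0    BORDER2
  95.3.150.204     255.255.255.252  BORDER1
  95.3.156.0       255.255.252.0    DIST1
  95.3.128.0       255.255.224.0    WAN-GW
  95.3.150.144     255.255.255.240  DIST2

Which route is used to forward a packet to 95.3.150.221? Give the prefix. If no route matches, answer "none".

Entries matching 95.3.150.221:
  94.0.0.0/7 (94.0.0.0 - 95.255.255.255)
  95.3.128.0/18 (95.3.128.0 - 95.3.191.255)
  95.3.128.0/19 (95.3.128.0 - 95.3.159.255)
Most specific is 95.3.128.0/19.

95.3.128.0/19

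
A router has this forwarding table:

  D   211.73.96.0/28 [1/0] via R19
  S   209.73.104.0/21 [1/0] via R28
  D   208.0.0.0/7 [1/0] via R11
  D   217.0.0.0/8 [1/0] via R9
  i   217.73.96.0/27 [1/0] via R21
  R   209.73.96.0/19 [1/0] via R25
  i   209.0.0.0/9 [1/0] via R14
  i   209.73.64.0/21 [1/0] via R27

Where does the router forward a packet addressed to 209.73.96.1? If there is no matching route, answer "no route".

Routes whose prefix contains 209.73.96.1:
  208.0.0.0/7 (208.0.0.0 - 209.255.255.255) -> R11
  209.0.0.0/9 (209.0.0.0 - 209.127.255.255) -> R14
  209.73.96.0/19 (209.73.96.0 - 209.73.127.255) -> R25
More-specific entries that do NOT match:
  211.73.96.0/28 (211.73.96.0 - 211.73.96.15) does not contain 209.73.96.1
  217.73.96.0/27 (217.73.96.0 - 217.73.96.31) does not contain 209.73.96.1
  209.73.104.0/21 (209.73.104.0 - 209.73.111.255) does not contain 209.73.96.1
  209.73.64.0/21 (209.73.64.0 - 209.73.71.255) does not contain 209.73.96.1
Longest matching prefix is /19 -> next hop R25.

R25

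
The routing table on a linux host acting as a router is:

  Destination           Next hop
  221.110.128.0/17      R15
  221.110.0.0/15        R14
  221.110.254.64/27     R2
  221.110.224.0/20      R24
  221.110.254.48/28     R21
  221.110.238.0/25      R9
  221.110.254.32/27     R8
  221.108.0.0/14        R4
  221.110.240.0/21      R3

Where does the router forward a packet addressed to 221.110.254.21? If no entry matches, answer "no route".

Routes whose prefix contains 221.110.254.21:
  221.108.0.0/14 (221.108.0.0 - 221.111.255.255) -> R4
  221.110.0.0/15 (221.110.0.0 - 221.111.255.255) -> R14
  221.110.128.0/17 (221.110.128.0 - 221.110.255.255) -> R15
More-specific entries that do NOT match:
  221.110.254.48/28 (221.110.254.48 - 221.110.254.63) does not contain 221.110.254.21
  221.110.254.64/27 (221.110.254.64 - 221.110.254.95) does not contain 221.110.254.21
  221.110.254.32/27 (221.110.254.32 - 221.110.254.63) does not contain 221.110.254.21
  221.110.238.0/25 (221.110.238.0 - 221.110.238.127) does not contain 221.110.254.21
  221.110.240.0/21 (221.110.240.0 - 221.110.247.255) does not contain 221.110.254.21
  221.110.224.0/20 (221.110.224.0 - 221.110.239.255) does not contain 221.110.254.21
Longest matching prefix is /17 -> next hop R15.

R15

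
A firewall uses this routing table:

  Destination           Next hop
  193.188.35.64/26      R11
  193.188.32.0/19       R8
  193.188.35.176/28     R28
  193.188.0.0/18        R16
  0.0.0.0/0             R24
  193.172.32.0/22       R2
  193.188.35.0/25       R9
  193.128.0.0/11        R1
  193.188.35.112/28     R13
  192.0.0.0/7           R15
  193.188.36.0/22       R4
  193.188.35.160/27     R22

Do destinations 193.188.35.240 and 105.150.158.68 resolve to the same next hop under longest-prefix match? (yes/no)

193.188.35.240: longest match 193.188.32.0/19 -> R8
105.150.158.68: longest match 0.0.0.0/0 -> R24

no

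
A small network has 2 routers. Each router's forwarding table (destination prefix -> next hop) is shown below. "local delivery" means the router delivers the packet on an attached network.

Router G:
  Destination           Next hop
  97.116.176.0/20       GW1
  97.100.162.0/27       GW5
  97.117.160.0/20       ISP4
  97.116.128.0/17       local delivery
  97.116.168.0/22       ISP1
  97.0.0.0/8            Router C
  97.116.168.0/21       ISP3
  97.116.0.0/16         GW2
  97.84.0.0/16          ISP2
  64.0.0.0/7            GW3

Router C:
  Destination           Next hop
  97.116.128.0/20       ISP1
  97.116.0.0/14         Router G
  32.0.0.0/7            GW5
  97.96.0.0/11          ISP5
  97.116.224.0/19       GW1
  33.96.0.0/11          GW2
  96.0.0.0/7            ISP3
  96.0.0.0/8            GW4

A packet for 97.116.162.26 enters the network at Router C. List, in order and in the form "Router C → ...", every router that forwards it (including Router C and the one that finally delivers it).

At Router C: longest match for 97.116.162.26 is 97.116.0.0/14 -> Router G
At Router G: longest match for 97.116.162.26 is 97.116.128.0/17 -> local delivery

Router C → Router G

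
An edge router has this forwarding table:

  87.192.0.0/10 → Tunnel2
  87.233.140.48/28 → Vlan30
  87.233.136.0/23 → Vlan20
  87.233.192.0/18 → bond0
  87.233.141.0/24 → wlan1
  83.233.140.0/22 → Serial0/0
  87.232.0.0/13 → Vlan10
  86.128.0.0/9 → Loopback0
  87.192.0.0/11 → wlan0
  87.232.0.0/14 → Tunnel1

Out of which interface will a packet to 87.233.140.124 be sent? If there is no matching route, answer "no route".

Tunnel1

Routes whose prefix contains 87.233.140.124:
  87.192.0.0/10 (87.192.0.0 - 87.255.255.255) -> Tunnel2
  87.232.0.0/13 (87.232.0.0 - 87.239.255.255) -> Vlan10
  87.232.0.0/14 (87.232.0.0 - 87.235.255.255) -> Tunnel1
More-specific entries that do NOT match:
  87.233.140.48/28 (87.233.140.48 - 87.233.140.63) does not contain 87.233.140.124
  87.233.141.0/24 (87.233.141.0 - 87.233.141.255) does not contain 87.233.140.124
  87.233.136.0/23 (87.233.136.0 - 87.233.137.255) does not contain 87.233.140.124
  83.233.140.0/22 (83.233.140.0 - 83.233.143.255) does not contain 87.233.140.124
  87.233.192.0/18 (87.233.192.0 - 87.233.255.255) does not contain 87.233.140.124
Longest matching prefix is /14 -> interface Tunnel1.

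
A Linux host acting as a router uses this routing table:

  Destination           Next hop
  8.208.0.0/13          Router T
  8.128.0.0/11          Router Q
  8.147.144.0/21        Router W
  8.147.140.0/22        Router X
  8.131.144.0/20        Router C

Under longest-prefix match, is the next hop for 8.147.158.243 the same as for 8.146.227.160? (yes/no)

yes

8.147.158.243: longest match 8.128.0.0/11 -> Router Q
8.146.227.160: longest match 8.128.0.0/11 -> Router Q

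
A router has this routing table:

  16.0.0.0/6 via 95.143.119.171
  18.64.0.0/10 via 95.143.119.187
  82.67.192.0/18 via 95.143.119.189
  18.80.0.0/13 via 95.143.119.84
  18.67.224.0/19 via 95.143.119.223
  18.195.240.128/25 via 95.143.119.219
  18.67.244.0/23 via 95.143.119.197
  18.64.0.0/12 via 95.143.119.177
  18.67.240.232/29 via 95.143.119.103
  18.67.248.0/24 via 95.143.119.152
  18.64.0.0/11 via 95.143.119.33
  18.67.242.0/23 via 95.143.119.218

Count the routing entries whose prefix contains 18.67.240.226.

5

Prefixes containing 18.67.240.226:
  16.0.0.0/6 (16.0.0.0 - 19.255.255.255)
  18.64.0.0/10 (18.64.0.0 - 18.127.255.255)
  18.64.0.0/11 (18.64.0.0 - 18.95.255.255)
  18.64.0.0/12 (18.64.0.0 - 18.79.255.255)
  18.67.224.0/19 (18.67.224.0 - 18.67.255.255)
Total matching entries: 5.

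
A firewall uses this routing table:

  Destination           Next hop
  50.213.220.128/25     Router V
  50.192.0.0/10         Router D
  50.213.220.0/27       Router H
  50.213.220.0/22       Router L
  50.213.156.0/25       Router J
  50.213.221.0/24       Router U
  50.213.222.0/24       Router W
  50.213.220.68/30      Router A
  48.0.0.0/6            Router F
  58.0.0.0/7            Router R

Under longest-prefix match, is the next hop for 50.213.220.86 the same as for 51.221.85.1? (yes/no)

50.213.220.86: longest match 50.213.220.0/22 -> Router L
51.221.85.1: longest match 48.0.0.0/6 -> Router F

no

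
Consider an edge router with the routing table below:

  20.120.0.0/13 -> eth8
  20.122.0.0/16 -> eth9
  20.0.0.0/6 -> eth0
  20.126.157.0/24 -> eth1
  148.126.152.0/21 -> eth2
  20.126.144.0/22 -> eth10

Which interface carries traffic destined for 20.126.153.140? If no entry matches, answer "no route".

Routes whose prefix contains 20.126.153.140:
  20.0.0.0/6 (20.0.0.0 - 23.255.255.255) -> eth0
  20.120.0.0/13 (20.120.0.0 - 20.127.255.255) -> eth8
More-specific entries that do NOT match:
  20.126.157.0/24 (20.126.157.0 - 20.126.157.255) does not contain 20.126.153.140
  20.126.144.0/22 (20.126.144.0 - 20.126.147.255) does not contain 20.126.153.140
  148.126.152.0/21 (148.126.152.0 - 148.126.159.255) does not contain 20.126.153.140
  20.122.0.0/16 (20.122.0.0 - 20.122.255.255) does not contain 20.126.153.140
Longest matching prefix is /13 -> interface eth8.

eth8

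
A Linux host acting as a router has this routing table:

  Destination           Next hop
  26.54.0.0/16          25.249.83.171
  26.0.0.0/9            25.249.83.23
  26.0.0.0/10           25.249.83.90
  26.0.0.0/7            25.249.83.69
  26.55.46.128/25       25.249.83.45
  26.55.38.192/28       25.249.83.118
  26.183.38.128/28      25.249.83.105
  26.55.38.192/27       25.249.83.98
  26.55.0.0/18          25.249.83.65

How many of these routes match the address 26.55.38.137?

4

Prefixes containing 26.55.38.137:
  26.0.0.0/7 (26.0.0.0 - 27.255.255.255)
  26.0.0.0/9 (26.0.0.0 - 26.127.255.255)
  26.0.0.0/10 (26.0.0.0 - 26.63.255.255)
  26.55.0.0/18 (26.55.0.0 - 26.55.63.255)
Total matching entries: 4.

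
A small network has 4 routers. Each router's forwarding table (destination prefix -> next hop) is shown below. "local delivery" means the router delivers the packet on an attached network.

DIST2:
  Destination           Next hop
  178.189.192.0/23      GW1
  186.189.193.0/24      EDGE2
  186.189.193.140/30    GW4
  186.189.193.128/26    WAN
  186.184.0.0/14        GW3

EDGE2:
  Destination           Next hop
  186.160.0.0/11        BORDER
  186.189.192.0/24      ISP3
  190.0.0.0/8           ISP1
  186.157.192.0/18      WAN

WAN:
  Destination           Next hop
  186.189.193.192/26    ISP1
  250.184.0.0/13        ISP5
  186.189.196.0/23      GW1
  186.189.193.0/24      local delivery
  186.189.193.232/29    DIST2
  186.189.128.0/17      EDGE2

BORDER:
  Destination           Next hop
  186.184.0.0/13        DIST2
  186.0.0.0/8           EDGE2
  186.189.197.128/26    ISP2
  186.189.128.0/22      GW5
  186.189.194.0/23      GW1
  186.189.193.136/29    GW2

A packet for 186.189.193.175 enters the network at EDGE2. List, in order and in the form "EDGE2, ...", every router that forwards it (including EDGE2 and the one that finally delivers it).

EDGE2, BORDER, DIST2, WAN

At EDGE2: longest match for 186.189.193.175 is 186.160.0.0/11 -> BORDER
At BORDER: longest match for 186.189.193.175 is 186.184.0.0/13 -> DIST2
At DIST2: longest match for 186.189.193.175 is 186.189.193.128/26 -> WAN
At WAN: longest match for 186.189.193.175 is 186.189.193.0/24 -> local delivery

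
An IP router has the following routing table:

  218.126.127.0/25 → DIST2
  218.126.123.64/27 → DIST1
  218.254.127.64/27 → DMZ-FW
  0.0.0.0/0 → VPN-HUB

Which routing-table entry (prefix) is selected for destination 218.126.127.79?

218.126.127.0/25

Entries matching 218.126.127.79:
  0.0.0.0/0 (default, matches everything)
  218.126.127.0/25 (218.126.127.0 - 218.126.127.127)
Most specific is 218.126.127.0/25.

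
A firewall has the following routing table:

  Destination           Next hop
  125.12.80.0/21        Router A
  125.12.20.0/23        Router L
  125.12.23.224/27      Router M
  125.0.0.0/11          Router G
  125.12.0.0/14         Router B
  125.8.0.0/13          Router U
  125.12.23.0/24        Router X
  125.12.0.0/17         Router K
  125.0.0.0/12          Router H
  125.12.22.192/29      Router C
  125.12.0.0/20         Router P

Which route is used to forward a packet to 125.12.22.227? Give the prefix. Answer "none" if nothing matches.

Entries matching 125.12.22.227:
  125.0.0.0/11 (125.0.0.0 - 125.31.255.255)
  125.0.0.0/12 (125.0.0.0 - 125.15.255.255)
  125.8.0.0/13 (125.8.0.0 - 125.15.255.255)
  125.12.0.0/14 (125.12.0.0 - 125.15.255.255)
  125.12.0.0/17 (125.12.0.0 - 125.12.127.255)
Most specific is 125.12.0.0/17.

125.12.0.0/17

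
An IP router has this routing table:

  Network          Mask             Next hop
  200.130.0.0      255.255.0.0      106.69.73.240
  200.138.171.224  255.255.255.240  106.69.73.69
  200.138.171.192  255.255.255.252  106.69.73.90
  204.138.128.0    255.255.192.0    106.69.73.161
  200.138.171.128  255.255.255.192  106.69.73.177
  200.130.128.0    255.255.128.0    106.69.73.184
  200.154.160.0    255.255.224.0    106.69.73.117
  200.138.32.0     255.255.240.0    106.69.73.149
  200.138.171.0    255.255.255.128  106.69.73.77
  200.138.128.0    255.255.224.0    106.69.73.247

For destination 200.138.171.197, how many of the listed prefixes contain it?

No listed prefix contains 200.138.171.197.
Total matching entries: 0.

0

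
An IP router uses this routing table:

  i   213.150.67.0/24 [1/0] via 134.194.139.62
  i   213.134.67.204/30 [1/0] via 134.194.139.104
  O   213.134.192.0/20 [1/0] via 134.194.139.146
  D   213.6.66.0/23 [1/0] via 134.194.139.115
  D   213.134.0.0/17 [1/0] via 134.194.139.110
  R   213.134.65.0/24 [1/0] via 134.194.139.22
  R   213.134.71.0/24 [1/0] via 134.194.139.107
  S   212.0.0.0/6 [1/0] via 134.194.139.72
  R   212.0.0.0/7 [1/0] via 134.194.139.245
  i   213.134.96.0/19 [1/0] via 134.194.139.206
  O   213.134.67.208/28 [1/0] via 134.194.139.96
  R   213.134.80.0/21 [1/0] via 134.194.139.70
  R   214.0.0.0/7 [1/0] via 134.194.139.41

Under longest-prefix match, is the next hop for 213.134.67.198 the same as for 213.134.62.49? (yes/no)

yes

213.134.67.198: longest match 213.134.0.0/17 -> 134.194.139.110
213.134.62.49: longest match 213.134.0.0/17 -> 134.194.139.110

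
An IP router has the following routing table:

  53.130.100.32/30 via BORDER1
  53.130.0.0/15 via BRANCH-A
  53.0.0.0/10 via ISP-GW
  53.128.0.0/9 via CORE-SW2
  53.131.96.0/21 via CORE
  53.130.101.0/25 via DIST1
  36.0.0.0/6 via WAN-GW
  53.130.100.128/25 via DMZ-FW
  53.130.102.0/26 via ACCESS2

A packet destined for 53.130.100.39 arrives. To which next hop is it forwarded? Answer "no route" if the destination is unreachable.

Routes whose prefix contains 53.130.100.39:
  53.128.0.0/9 (53.128.0.0 - 53.255.255.255) -> CORE-SW2
  53.130.0.0/15 (53.130.0.0 - 53.131.255.255) -> BRANCH-A
More-specific entries that do NOT match:
  53.130.100.32/30 (53.130.100.32 - 53.130.100.35) does not contain 53.130.100.39
  53.130.102.0/26 (53.130.102.0 - 53.130.102.63) does not contain 53.130.100.39
  53.130.101.0/25 (53.130.101.0 - 53.130.101.127) does not contain 53.130.100.39
  53.130.100.128/25 (53.130.100.128 - 53.130.100.255) does not contain 53.130.100.39
  53.131.96.0/21 (53.131.96.0 - 53.131.103.255) does not contain 53.130.100.39
Longest matching prefix is /15 -> next hop BRANCH-A.

BRANCH-A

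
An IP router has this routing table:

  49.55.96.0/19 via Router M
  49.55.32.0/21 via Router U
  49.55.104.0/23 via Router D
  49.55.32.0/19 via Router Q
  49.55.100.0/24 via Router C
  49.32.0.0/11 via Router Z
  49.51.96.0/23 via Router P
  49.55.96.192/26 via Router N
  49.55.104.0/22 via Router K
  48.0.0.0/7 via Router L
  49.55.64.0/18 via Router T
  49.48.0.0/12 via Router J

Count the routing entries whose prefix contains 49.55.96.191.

5

Prefixes containing 49.55.96.191:
  48.0.0.0/7 (48.0.0.0 - 49.255.255.255)
  49.32.0.0/11 (49.32.0.0 - 49.63.255.255)
  49.48.0.0/12 (49.48.0.0 - 49.63.255.255)
  49.55.64.0/18 (49.55.64.0 - 49.55.127.255)
  49.55.96.0/19 (49.55.96.0 - 49.55.127.255)
Total matching entries: 5.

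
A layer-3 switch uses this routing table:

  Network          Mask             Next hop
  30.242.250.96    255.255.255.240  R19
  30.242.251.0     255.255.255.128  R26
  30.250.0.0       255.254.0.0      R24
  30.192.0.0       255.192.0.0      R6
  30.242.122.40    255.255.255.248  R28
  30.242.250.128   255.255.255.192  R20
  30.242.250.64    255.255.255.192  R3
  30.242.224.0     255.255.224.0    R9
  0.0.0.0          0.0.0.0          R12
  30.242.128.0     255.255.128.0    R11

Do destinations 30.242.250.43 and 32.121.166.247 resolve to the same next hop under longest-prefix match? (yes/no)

30.242.250.43: longest match 30.242.224.0/19 -> R9
32.121.166.247: longest match 0.0.0.0/0 -> R12

no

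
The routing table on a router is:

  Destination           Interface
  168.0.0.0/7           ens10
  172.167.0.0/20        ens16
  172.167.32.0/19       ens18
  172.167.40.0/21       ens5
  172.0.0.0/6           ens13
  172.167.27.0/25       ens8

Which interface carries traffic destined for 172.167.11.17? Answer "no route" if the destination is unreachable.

Routes whose prefix contains 172.167.11.17:
  172.0.0.0/6 (172.0.0.0 - 175.255.255.255) -> ens13
  172.167.0.0/20 (172.167.0.0 - 172.167.15.255) -> ens16
More-specific entries that do NOT match:
  172.167.27.0/25 (172.167.27.0 - 172.167.27.127) does not contain 172.167.11.17
  172.167.40.0/21 (172.167.40.0 - 172.167.47.255) does not contain 172.167.11.17
Longest matching prefix is /20 -> interface ens16.

ens16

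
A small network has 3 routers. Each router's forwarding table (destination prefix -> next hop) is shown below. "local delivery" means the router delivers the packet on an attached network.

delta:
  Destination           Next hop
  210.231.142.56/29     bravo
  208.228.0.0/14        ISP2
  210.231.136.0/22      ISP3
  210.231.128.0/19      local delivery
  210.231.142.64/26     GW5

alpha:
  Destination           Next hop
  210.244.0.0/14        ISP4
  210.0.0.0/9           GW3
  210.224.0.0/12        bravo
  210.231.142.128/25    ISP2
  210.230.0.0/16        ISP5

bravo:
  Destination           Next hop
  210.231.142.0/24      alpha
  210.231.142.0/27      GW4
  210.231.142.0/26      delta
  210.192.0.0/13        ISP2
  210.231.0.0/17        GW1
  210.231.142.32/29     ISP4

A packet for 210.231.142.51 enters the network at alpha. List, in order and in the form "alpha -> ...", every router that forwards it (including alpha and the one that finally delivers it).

alpha -> bravo -> delta

At alpha: longest match for 210.231.142.51 is 210.224.0.0/12 -> bravo
At bravo: longest match for 210.231.142.51 is 210.231.142.0/26 -> delta
At delta: longest match for 210.231.142.51 is 210.231.128.0/19 -> local delivery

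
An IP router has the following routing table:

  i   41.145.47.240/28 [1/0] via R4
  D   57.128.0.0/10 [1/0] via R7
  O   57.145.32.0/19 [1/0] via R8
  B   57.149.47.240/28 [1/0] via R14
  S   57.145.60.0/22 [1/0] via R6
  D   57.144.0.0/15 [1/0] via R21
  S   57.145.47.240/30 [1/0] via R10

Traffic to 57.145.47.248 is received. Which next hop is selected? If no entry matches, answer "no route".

R8

Routes whose prefix contains 57.145.47.248:
  57.128.0.0/10 (57.128.0.0 - 57.191.255.255) -> R7
  57.144.0.0/15 (57.144.0.0 - 57.145.255.255) -> R21
  57.145.32.0/19 (57.145.32.0 - 57.145.63.255) -> R8
More-specific entries that do NOT match:
  57.145.47.240/30 (57.145.47.240 - 57.145.47.243) does not contain 57.145.47.248
  41.145.47.240/28 (41.145.47.240 - 41.145.47.255) does not contain 57.145.47.248
  57.149.47.240/28 (57.149.47.240 - 57.149.47.255) does not contain 57.145.47.248
  57.145.60.0/22 (57.145.60.0 - 57.145.63.255) does not contain 57.145.47.248
Longest matching prefix is /19 -> next hop R8.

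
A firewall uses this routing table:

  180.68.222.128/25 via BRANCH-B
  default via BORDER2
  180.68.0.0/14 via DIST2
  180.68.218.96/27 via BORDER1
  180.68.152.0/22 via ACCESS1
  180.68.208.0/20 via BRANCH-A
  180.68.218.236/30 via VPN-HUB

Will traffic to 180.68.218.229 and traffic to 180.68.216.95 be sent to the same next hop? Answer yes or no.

yes

180.68.218.229: longest match 180.68.208.0/20 -> BRANCH-A
180.68.216.95: longest match 180.68.208.0/20 -> BRANCH-A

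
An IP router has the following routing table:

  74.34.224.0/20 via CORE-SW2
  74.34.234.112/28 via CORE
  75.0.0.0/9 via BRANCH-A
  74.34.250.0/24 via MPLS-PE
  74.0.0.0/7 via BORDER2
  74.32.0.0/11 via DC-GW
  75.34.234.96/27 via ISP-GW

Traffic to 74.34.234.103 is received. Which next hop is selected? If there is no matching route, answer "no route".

Routes whose prefix contains 74.34.234.103:
  74.0.0.0/7 (74.0.0.0 - 75.255.255.255) -> BORDER2
  74.32.0.0/11 (74.32.0.0 - 74.63.255.255) -> DC-GW
  74.34.224.0/20 (74.34.224.0 - 74.34.239.255) -> CORE-SW2
More-specific entries that do NOT match:
  74.34.234.112/28 (74.34.234.112 - 74.34.234.127) does not contain 74.34.234.103
  75.34.234.96/27 (75.34.234.96 - 75.34.234.127) does not contain 74.34.234.103
  74.34.250.0/24 (74.34.250.0 - 74.34.250.255) does not contain 74.34.234.103
Longest matching prefix is /20 -> next hop CORE-SW2.

CORE-SW2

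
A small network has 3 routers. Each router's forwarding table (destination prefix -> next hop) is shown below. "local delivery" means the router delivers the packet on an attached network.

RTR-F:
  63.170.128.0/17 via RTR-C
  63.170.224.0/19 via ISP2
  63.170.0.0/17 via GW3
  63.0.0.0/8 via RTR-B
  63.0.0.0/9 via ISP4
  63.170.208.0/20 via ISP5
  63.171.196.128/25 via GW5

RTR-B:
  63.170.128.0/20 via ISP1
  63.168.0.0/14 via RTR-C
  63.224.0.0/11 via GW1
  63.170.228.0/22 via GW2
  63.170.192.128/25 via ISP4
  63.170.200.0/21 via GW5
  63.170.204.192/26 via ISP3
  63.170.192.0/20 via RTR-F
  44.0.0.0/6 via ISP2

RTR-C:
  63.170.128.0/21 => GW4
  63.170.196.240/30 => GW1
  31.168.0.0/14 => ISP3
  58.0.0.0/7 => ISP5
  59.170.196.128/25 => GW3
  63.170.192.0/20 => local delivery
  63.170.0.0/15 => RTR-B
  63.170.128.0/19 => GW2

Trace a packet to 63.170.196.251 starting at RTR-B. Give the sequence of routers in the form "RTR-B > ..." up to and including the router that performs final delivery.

RTR-B > RTR-F > RTR-C

At RTR-B: longest match for 63.170.196.251 is 63.170.192.0/20 -> RTR-F
At RTR-F: longest match for 63.170.196.251 is 63.170.128.0/17 -> RTR-C
At RTR-C: longest match for 63.170.196.251 is 63.170.192.0/20 -> local delivery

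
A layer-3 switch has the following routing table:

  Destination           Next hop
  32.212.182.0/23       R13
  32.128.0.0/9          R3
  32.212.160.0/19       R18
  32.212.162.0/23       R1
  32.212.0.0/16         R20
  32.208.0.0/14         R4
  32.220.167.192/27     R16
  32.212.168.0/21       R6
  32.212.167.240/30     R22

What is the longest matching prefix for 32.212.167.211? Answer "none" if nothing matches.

32.212.160.0/19

Entries matching 32.212.167.211:
  32.128.0.0/9 (32.128.0.0 - 32.255.255.255)
  32.212.0.0/16 (32.212.0.0 - 32.212.255.255)
  32.212.160.0/19 (32.212.160.0 - 32.212.191.255)
Most specific is 32.212.160.0/19.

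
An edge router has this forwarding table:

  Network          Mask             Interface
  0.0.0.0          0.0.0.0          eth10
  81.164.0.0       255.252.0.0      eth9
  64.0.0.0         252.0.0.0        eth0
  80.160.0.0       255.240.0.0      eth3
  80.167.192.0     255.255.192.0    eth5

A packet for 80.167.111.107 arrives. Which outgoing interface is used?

Routes whose prefix contains 80.167.111.107:
  0.0.0.0/0 (default, matches everything) -> eth10
  80.160.0.0/12 (80.160.0.0 - 80.175.255.255) -> eth3
More-specific entries that do NOT match:
  80.167.192.0/18 (80.167.192.0 - 80.167.255.255) does not contain 80.167.111.107
  81.164.0.0/14 (81.164.0.0 - 81.167.255.255) does not contain 80.167.111.107
Longest matching prefix is /12 -> interface eth3.

eth3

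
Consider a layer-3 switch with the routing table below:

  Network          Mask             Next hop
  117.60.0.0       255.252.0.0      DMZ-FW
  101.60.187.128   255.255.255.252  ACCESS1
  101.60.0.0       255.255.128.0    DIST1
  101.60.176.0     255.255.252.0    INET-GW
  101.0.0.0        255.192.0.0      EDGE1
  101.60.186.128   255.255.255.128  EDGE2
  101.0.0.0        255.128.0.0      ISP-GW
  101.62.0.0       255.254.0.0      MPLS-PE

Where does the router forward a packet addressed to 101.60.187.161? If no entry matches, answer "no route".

Routes whose prefix contains 101.60.187.161:
  101.0.0.0/9 (101.0.0.0 - 101.127.255.255) -> ISP-GW
  101.0.0.0/10 (101.0.0.0 - 101.63.255.255) -> EDGE1
More-specific entries that do NOT match:
  101.60.187.128/30 (101.60.187.128 - 101.60.187.131) does not contain 101.60.187.161
  101.60.186.128/25 (101.60.186.128 - 101.60.186.255) does not contain 101.60.187.161
  101.60.176.0/22 (101.60.176.0 - 101.60.179.255) does not contain 101.60.187.161
  101.60.0.0/17 (101.60.0.0 - 101.60.127.255) does not contain 101.60.187.161
  101.62.0.0/15 (101.62.0.0 - 101.63.255.255) does not contain 101.60.187.161
  117.60.0.0/14 (117.60.0.0 - 117.63.255.255) does not contain 101.60.187.161
Longest matching prefix is /10 -> next hop EDGE1.

EDGE1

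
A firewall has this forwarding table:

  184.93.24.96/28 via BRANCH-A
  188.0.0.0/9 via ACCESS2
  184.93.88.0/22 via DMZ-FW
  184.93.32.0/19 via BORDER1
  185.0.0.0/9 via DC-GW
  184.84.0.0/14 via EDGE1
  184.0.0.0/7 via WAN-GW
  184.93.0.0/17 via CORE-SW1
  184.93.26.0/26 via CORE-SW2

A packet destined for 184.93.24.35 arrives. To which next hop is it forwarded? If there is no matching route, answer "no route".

Routes whose prefix contains 184.93.24.35:
  184.0.0.0/7 (184.0.0.0 - 185.255.255.255) -> WAN-GW
  184.93.0.0/17 (184.93.0.0 - 184.93.127.255) -> CORE-SW1
More-specific entries that do NOT match:
  184.93.24.96/28 (184.93.24.96 - 184.93.24.111) does not contain 184.93.24.35
  184.93.26.0/26 (184.93.26.0 - 184.93.26.63) does not contain 184.93.24.35
  184.93.88.0/22 (184.93.88.0 - 184.93.91.255) does not contain 184.93.24.35
  184.93.32.0/19 (184.93.32.0 - 184.93.63.255) does not contain 184.93.24.35
Longest matching prefix is /17 -> next hop CORE-SW1.

CORE-SW1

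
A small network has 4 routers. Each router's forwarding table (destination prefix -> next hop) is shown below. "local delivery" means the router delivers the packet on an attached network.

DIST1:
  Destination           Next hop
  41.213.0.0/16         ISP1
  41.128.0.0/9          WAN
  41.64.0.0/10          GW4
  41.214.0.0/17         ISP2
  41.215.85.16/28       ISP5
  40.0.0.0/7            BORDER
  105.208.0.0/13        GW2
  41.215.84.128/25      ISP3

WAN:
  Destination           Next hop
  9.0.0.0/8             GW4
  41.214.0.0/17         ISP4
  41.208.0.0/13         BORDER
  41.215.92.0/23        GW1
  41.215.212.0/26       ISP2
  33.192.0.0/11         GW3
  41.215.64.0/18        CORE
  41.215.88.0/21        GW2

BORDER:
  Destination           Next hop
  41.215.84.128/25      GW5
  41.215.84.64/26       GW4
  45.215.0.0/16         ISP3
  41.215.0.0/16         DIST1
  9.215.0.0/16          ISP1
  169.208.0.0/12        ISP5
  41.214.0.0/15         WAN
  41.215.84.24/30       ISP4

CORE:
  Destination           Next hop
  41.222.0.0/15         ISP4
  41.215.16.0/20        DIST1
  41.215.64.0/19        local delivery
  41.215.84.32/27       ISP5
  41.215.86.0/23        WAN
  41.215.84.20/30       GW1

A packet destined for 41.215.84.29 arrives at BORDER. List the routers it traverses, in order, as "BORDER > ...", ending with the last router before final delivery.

At BORDER: longest match for 41.215.84.29 is 41.215.0.0/16 -> DIST1
At DIST1: longest match for 41.215.84.29 is 41.128.0.0/9 -> WAN
At WAN: longest match for 41.215.84.29 is 41.215.64.0/18 -> CORE
At CORE: longest match for 41.215.84.29 is 41.215.64.0/19 -> local delivery

BORDER > DIST1 > WAN > CORE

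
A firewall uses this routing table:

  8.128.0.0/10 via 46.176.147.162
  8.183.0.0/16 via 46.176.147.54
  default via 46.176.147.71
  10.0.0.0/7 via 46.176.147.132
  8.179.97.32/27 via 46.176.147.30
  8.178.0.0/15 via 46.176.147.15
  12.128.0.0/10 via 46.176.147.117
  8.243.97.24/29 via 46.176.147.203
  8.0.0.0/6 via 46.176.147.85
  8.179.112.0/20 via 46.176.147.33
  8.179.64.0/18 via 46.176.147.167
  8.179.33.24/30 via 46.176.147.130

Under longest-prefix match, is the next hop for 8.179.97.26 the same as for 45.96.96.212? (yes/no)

no

8.179.97.26: longest match 8.179.64.0/18 -> 46.176.147.167
45.96.96.212: longest match 0.0.0.0/0 -> 46.176.147.71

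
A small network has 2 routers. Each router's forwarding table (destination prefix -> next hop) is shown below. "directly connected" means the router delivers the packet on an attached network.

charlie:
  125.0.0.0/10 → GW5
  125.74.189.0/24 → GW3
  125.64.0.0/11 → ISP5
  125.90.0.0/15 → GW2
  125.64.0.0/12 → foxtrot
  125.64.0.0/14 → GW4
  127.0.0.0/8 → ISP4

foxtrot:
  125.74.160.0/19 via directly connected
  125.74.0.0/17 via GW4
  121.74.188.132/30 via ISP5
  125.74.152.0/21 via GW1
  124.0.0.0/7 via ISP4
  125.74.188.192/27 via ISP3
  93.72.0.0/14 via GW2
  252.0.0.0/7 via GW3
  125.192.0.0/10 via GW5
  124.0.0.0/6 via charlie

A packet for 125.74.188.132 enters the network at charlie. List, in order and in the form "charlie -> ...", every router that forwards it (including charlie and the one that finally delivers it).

At charlie: longest match for 125.74.188.132 is 125.64.0.0/12 -> foxtrot
At foxtrot: longest match for 125.74.188.132 is 125.74.160.0/19 -> directly connected

charlie -> foxtrot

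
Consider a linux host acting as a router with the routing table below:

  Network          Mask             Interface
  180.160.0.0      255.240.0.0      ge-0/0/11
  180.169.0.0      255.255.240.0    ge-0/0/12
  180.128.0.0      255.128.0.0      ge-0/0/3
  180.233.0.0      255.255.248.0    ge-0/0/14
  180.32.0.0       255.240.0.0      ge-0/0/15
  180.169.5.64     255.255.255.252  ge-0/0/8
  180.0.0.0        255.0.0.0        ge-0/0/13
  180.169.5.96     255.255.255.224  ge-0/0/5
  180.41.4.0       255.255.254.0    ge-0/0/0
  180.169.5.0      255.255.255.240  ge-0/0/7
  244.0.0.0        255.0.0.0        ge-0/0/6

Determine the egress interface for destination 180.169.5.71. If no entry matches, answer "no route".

Routes whose prefix contains 180.169.5.71:
  180.0.0.0/8 (180.0.0.0 - 180.255.255.255) -> ge-0/0/13
  180.128.0.0/9 (180.128.0.0 - 180.255.255.255) -> ge-0/0/3
  180.160.0.0/12 (180.160.0.0 - 180.175.255.255) -> ge-0/0/11
  180.169.0.0/20 (180.169.0.0 - 180.169.15.255) -> ge-0/0/12
More-specific entries that do NOT match:
  180.169.5.64/30 (180.169.5.64 - 180.169.5.67) does not contain 180.169.5.71
  180.169.5.0/28 (180.169.5.0 - 180.169.5.15) does not contain 180.169.5.71
  180.169.5.96/27 (180.169.5.96 - 180.169.5.127) does not contain 180.169.5.71
  180.41.4.0/23 (180.41.4.0 - 180.41.5.255) does not contain 180.169.5.71
  180.233.0.0/21 (180.233.0.0 - 180.233.7.255) does not contain 180.169.5.71
Longest matching prefix is /20 -> interface ge-0/0/12.

ge-0/0/12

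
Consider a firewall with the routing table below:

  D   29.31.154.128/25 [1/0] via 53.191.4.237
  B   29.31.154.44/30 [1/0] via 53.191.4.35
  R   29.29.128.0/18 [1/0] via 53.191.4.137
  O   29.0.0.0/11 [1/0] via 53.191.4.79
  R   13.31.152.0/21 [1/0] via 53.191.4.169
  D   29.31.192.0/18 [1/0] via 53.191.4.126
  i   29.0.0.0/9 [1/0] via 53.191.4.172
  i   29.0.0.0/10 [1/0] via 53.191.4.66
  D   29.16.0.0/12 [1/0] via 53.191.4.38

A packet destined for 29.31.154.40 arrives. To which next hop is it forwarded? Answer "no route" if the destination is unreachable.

53.191.4.38

Routes whose prefix contains 29.31.154.40:
  29.0.0.0/9 (29.0.0.0 - 29.127.255.255) -> 53.191.4.172
  29.0.0.0/10 (29.0.0.0 - 29.63.255.255) -> 53.191.4.66
  29.0.0.0/11 (29.0.0.0 - 29.31.255.255) -> 53.191.4.79
  29.16.0.0/12 (29.16.0.0 - 29.31.255.255) -> 53.191.4.38
More-specific entries that do NOT match:
  29.31.154.44/30 (29.31.154.44 - 29.31.154.47) does not contain 29.31.154.40
  29.31.154.128/25 (29.31.154.128 - 29.31.154.255) does not contain 29.31.154.40
  13.31.152.0/21 (13.31.152.0 - 13.31.159.255) does not contain 29.31.154.40
  29.29.128.0/18 (29.29.128.0 - 29.29.191.255) does not contain 29.31.154.40
  29.31.192.0/18 (29.31.192.0 - 29.31.255.255) does not contain 29.31.154.40
Longest matching prefix is /12 -> next hop 53.191.4.38.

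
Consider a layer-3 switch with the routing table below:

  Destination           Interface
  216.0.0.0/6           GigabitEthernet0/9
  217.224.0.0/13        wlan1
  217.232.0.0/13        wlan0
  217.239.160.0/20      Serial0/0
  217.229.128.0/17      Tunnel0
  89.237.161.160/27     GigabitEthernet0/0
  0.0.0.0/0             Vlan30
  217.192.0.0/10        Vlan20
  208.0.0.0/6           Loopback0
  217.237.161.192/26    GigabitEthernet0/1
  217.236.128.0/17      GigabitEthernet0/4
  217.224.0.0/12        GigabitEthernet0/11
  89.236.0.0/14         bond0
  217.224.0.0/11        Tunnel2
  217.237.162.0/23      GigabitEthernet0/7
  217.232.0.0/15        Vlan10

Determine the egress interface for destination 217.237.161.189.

wlan0

Routes whose prefix contains 217.237.161.189:
  0.0.0.0/0 (default, matches everything) -> Vlan30
  216.0.0.0/6 (216.0.0.0 - 219.255.255.255) -> GigabitEthernet0/9
  217.192.0.0/10 (217.192.0.0 - 217.255.255.255) -> Vlan20
  217.224.0.0/11 (217.224.0.0 - 217.255.255.255) -> Tunnel2
  217.224.0.0/12 (217.224.0.0 - 217.239.255.255) -> GigabitEthernet0/11
  217.232.0.0/13 (217.232.0.0 - 217.239.255.255) -> wlan0
More-specific entries that do NOT match:
  89.237.161.160/27 (89.237.161.160 - 89.237.161.191) does not contain 217.237.161.189
  217.237.161.192/26 (217.237.161.192 - 217.237.161.255) does not contain 217.237.161.189
  217.237.162.0/23 (217.237.162.0 - 217.237.163.255) does not contain 217.237.161.189
  217.239.160.0/20 (217.239.160.0 - 217.239.175.255) does not contain 217.237.161.189
  217.229.128.0/17 (217.229.128.0 - 217.229.255.255) does not contain 217.237.161.189
  217.236.128.0/17 (217.236.128.0 - 217.236.255.255) does not contain 217.237.161.189
  217.232.0.0/15 (217.232.0.0 - 217.233.255.255) does not contain 217.237.161.189
  89.236.0.0/14 (89.236.0.0 - 89.239.255.255) does not contain 217.237.161.189
Longest matching prefix is /13 -> interface wlan0.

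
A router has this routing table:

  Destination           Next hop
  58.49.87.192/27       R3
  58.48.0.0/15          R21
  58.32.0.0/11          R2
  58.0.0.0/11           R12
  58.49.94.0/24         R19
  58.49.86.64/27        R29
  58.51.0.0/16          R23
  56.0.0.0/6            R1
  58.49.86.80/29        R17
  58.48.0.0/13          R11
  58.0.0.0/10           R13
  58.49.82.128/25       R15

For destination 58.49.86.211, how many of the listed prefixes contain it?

Prefixes containing 58.49.86.211:
  56.0.0.0/6 (56.0.0.0 - 59.255.255.255)
  58.0.0.0/10 (58.0.0.0 - 58.63.255.255)
  58.32.0.0/11 (58.32.0.0 - 58.63.255.255)
  58.48.0.0/13 (58.48.0.0 - 58.55.255.255)
  58.48.0.0/15 (58.48.0.0 - 58.49.255.255)
Total matching entries: 5.

5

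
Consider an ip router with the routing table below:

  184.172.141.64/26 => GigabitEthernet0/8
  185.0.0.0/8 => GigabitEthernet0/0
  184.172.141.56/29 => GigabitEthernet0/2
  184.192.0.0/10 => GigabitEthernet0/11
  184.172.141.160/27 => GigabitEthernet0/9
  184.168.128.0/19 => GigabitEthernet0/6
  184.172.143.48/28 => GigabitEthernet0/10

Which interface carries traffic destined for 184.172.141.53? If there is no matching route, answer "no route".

No entry's prefix contains 184.172.141.53; there is no default route.

no route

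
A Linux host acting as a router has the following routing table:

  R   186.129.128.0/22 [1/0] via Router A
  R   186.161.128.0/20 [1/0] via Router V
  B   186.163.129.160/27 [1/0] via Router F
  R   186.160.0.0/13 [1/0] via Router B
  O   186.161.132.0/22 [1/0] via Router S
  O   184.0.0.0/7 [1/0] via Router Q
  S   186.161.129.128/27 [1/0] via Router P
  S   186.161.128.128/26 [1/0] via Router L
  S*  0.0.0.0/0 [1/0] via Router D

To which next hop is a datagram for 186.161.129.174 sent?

Router V

Routes whose prefix contains 186.161.129.174:
  0.0.0.0/0 (default, matches everything) -> Router D
  186.160.0.0/13 (186.160.0.0 - 186.167.255.255) -> Router B
  186.161.128.0/20 (186.161.128.0 - 186.161.143.255) -> Router V
More-specific entries that do NOT match:
  186.163.129.160/27 (186.163.129.160 - 186.163.129.191) does not contain 186.161.129.174
  186.161.129.128/27 (186.161.129.128 - 186.161.129.159) does not contain 186.161.129.174
  186.161.128.128/26 (186.161.128.128 - 186.161.128.191) does not contain 186.161.129.174
  186.129.128.0/22 (186.129.128.0 - 186.129.131.255) does not contain 186.161.129.174
  186.161.132.0/22 (186.161.132.0 - 186.161.135.255) does not contain 186.161.129.174
Longest matching prefix is /20 -> next hop Router V.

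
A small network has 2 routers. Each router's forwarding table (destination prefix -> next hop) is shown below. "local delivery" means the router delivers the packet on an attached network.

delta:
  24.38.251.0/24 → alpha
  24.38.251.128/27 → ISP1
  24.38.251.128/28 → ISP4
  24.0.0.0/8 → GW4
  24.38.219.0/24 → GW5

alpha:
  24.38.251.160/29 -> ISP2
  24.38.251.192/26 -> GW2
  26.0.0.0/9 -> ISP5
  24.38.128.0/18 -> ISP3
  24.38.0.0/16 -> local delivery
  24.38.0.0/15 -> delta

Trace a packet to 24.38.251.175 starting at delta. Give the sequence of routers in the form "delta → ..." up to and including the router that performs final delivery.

delta → alpha

At delta: longest match for 24.38.251.175 is 24.38.251.0/24 -> alpha
At alpha: longest match for 24.38.251.175 is 24.38.0.0/16 -> local delivery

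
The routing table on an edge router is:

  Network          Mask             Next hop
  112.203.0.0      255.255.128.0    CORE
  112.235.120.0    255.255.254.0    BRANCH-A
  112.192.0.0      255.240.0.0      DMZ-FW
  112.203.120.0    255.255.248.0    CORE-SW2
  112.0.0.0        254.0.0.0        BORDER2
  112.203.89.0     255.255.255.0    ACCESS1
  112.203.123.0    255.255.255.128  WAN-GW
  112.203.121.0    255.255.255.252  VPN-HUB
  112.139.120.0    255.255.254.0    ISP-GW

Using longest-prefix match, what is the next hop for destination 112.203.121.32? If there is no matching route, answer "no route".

Routes whose prefix contains 112.203.121.32:
  112.0.0.0/7 (112.0.0.0 - 113.255.255.255) -> BORDER2
  112.192.0.0/12 (112.192.0.0 - 112.207.255.255) -> DMZ-FW
  112.203.0.0/17 (112.203.0.0 - 112.203.127.255) -> CORE
  112.203.120.0/21 (112.203.120.0 - 112.203.127.255) -> CORE-SW2
More-specific entries that do NOT match:
  112.203.121.0/30 (112.203.121.0 - 112.203.121.3) does not contain 112.203.121.32
  112.203.123.0/25 (112.203.123.0 - 112.203.123.127) does not contain 112.203.121.32
  112.203.89.0/24 (112.203.89.0 - 112.203.89.255) does not contain 112.203.121.32
  112.235.120.0/23 (112.235.120.0 - 112.235.121.255) does not contain 112.203.121.32
  112.139.120.0/23 (112.139.120.0 - 112.139.121.255) does not contain 112.203.121.32
Longest matching prefix is /21 -> next hop CORE-SW2.

CORE-SW2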